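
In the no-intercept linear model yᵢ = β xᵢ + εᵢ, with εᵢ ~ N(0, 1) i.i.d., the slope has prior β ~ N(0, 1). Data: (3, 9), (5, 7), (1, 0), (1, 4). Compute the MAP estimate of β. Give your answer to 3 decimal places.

log p(β | y) = −Σ(yᵢ − βxᵢ)²/(2·1) − β²/(2·1) + const.
Setting the derivative to zero: Σxᵢ(yᵢ − βxᵢ)/1 − β/1 = 0, so β = Σxᵢyᵢ / (Σxᵢ² + σ²/τ²).
Σxᵢyᵢ = 3·9 + 5·7 + 1·0 + 1·4 = 66; Σxᵢ² = 36; σ²/τ² = 1.
β̂_MAP = 66 / (36 + 1) = 66/37 ≈ 1.784.

β̂_MAP = 1.784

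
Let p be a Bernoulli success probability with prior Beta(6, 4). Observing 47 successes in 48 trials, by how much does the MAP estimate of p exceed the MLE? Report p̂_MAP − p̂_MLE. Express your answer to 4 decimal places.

Posterior is Beta(53, 5); MAP = (53−1)/(58−2) = 52/56 ≈ 0.92857.
MLE ignores the prior: p̂_MLE = k/n = 47/48 ≈ 0.97917.
Difference = 52/56 − 47/48 = -17/336 ≈ -0.0506.

MAP − MLE = -0.0506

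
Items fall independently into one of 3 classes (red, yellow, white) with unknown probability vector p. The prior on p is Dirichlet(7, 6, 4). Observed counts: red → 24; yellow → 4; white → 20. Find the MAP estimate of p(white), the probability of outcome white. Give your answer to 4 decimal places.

MAP estimate of p(white) = 0.3710

The posterior is Dirichlet(αᵢ + nᵢ) = Dirichlet(31, 10, 24).
For a Dirichlet(a₁,…,a_K) with all aᵢ > 1, the mode has j-th component (aⱼ − 1)/(Σaᵢ − K).
Here Σaᵢ = 65 and K = 3, so p(white) = (24 − 1)/(65 − 3) = 23/62 ≈ 0.3710.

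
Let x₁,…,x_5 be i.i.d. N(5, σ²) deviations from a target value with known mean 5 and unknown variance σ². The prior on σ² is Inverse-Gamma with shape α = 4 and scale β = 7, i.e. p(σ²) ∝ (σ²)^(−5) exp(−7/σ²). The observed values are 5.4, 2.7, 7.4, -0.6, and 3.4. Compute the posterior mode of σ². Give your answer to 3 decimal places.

Sum of squared deviations about the known mean: SS = (5.4−5)² + (2.7−5)² + (7.4−5)² + (-0.6−5)² + (3.4−5)² = 45.13.
The Normal likelihood contributes (σ²)^(−n/2) exp(−SS/(2σ²)), so the posterior is Inverse-Gamma(α + n/2, β + SS/2) = Inverse-Gamma(6.5, 29.565).
The mode of Inverse-Gamma(a, b) is b/(a+1) = 29.565/7.5 ≈ 3.942.

σ̂²_MAP = 3.942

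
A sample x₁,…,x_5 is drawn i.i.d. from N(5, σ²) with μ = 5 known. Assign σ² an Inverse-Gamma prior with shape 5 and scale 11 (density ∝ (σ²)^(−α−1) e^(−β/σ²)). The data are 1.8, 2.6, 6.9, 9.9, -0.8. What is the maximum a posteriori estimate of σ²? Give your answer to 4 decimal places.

σ̂²_MAP = 5.8388

Sum of squared deviations about the known mean: SS = (1.8−5)² + (2.6−5)² + (6.9−5)² + (9.9−5)² + (-0.8−5)² = 77.26.
The Normal likelihood contributes (σ²)^(−n/2) exp(−SS/(2σ²)), so the posterior is Inverse-Gamma(α + n/2, β + SS/2) = Inverse-Gamma(7.5, 49.63).
The mode of Inverse-Gamma(a, b) is b/(a+1) = 49.63/8.5 ≈ 5.8388.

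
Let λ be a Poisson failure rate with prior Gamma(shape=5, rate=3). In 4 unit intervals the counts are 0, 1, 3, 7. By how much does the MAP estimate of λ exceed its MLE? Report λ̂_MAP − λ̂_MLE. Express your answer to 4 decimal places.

MAP − MLE = -0.6071

Σxᵢ = 11. Posterior is Gamma(16, 7); MAP = (16−1)/7 = 15/7 ≈ 2.14286.
MLE = x̄ = 11/4 ≈ 2.75000.
Difference = 15/7 − 11/4 = -17/28 ≈ -0.6071.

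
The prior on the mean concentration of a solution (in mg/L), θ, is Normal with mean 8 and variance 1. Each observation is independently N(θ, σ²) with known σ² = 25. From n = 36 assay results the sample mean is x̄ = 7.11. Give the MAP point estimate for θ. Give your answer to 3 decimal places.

n = 36, x̄ = 7.11.
For a Normal prior and Normal likelihood with known variance, the posterior is Normal; its mode equals its mean, the precision-weighted average.
Prior precision 1/σ₀² = 1/1 = 1; data precision n/σ² = 36/25 = 1.44.
θ̂ = (1·8 + 1.44·7.11) / (1 + 1.44) = 18.2384/2.44 = 11399/1525 ≈ 7.475.

θ̂_MAP = 7.475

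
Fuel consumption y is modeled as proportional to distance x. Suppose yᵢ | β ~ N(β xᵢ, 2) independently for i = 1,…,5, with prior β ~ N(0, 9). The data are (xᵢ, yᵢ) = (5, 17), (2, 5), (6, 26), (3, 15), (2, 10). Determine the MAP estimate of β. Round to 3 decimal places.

β̂_MAP = 4.040

log p(β | y) = −Σ(yᵢ − βxᵢ)²/(2·2) − β²/(2·9) + const.
Setting the derivative to zero: Σxᵢ(yᵢ − βxᵢ)/2 − β/9 = 0, so β = Σxᵢyᵢ / (Σxᵢ² + σ²/τ²).
Σxᵢyᵢ = 5·17 + 2·5 + 6·26 + 3·15 + 2·10 = 316; Σxᵢ² = 78; σ²/τ² = 2/9.
β̂_MAP = 316 / (78 + 2/9) = 316/(704/9) = 711/176 ≈ 4.040.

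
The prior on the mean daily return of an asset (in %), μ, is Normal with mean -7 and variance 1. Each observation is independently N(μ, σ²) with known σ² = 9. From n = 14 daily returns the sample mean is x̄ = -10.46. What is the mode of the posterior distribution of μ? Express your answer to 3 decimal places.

n = 14, x̄ = -10.46.
For a Normal prior and Normal likelihood with known variance, the posterior is Normal; its mode equals its mean, the precision-weighted average.
Prior precision 1/σ₀² = 1/1 = 1; data precision n/σ² = 14/9.
μ̂ = (1·(-7) + (14/9)·(-10.46)) / (1 + 14/9) = (-5236/225)/(23/9) = -5236/575 ≈ -9.106.

μ̂_MAP = -9.106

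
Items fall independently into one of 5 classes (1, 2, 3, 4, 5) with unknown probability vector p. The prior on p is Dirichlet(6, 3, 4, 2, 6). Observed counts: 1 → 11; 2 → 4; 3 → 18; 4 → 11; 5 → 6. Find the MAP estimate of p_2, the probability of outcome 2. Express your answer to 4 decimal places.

The posterior is Dirichlet(αᵢ + nᵢ) = Dirichlet(17, 7, 22, 13, 12).
For a Dirichlet(a₁,…,a_K) with all aᵢ > 1, the mode has j-th component (aⱼ − 1)/(Σaᵢ − K).
Here Σaᵢ = 71 and K = 5, so p_2 = (7 − 1)/(71 − 5) = 6/66 ≈ 0.0909.

MAP estimate: 0.0909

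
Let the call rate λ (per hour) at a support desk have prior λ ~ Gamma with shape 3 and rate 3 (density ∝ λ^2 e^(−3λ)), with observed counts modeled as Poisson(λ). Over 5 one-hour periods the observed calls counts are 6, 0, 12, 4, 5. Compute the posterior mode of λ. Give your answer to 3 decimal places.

Σxᵢ = 6+0+12+4+5 = 27, with n = 5.
Posterior ∝ λ^2e^(−3λ) · λ^27e^(−5λ) = λ^29e^(−8λ), i.e. Gamma(shape=30, rate=8).
The mode of a Gamma(a, b) with a ≥ 1 (shape–rate) is (a−1)/b = 29/8 ≈ 3.625.

λ̂_MAP = 3.625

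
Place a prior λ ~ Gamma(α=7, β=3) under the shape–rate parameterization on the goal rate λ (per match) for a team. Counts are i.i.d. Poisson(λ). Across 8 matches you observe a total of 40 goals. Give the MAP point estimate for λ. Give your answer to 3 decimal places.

Σxᵢ = 40, n = 8.
Posterior ∝ λ^6e^(−3λ) · λ^40e^(−8λ) = λ^46e^(−11λ), i.e. Gamma(shape=47, rate=11).
The mode of a Gamma(a, b) with a ≥ 1 (shape–rate) is (a−1)/b = 46/11 ≈ 4.182.

λ̂_MAP = 4.182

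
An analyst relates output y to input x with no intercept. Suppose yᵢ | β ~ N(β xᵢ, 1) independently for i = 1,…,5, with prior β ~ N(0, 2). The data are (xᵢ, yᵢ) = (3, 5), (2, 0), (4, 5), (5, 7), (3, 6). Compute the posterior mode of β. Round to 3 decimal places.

β̂_MAP = 1.386

log p(β | y) = −Σ(yᵢ − βxᵢ)²/(2·1) − β²/(2·2) + const.
Setting the derivative to zero: Σxᵢ(yᵢ − βxᵢ)/1 − β/2 = 0, so β = Σxᵢyᵢ / (Σxᵢ² + σ²/τ²).
Σxᵢyᵢ = 3·5 + 2·0 + 4·5 + 5·7 + 3·6 = 88; Σxᵢ² = 63; σ²/τ² = 0.5.
β̂_MAP = 88 / (63 + 0.5) = 88/63.5 ≈ 1.386.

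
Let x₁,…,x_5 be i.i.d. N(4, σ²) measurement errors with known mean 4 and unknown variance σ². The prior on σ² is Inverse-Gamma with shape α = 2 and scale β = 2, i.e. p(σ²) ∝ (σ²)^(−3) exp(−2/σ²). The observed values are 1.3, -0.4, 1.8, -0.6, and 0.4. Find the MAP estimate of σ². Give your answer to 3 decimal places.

σ̂²_MAP = 6.328

Sum of squared deviations about the known mean: SS = (1.3−4)² + (-0.4−4)² + (1.8−4)² + (-0.6−4)² + (0.4−4)² = 65.61.
The Normal likelihood contributes (σ²)^(−n/2) exp(−SS/(2σ²)), so the posterior is Inverse-Gamma(α + n/2, β + SS/2) = Inverse-Gamma(4.5, 34.805).
The mode of Inverse-Gamma(a, b) is b/(a+1) = 34.805/5.5 ≈ 6.328.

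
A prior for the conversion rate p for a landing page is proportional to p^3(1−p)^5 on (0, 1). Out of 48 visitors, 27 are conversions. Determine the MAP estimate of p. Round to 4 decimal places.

The prior density ∝ p^3(1−p)^5 is the kernel of Beta(4, 6).
Data: 27 successes in 48 trials. The binomial likelihood contributes p^27(1−p)^21, so the posterior is Beta(4+27, 6+21) = Beta(31, 27).
For Beta(a, b) with a, b > 1 the mode is (a−1)/(a+b−2) = 30/56 ≈ 0.5357.

p̂_MAP = 0.5357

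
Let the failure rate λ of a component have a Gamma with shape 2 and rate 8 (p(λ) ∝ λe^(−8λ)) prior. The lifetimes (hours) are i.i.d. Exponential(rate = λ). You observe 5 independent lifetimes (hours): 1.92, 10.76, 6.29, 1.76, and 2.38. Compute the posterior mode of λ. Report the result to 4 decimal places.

λ̂_MAP = 0.1929

The Exponential(rate=λ) likelihood is ∝ λ^n e^(−λΣtᵢ). Here n = 5 and Σtᵢ = 1.92 + 10.76 + 6.29 + 1.76 + 2.38 = 23.11.
Posterior ∝ λe^(−8λ) · λ^5e^(−23.11λ) = λ^6e^(−31.11λ), i.e. Gamma(7, 31.11).
Mode = (a−1)/b = 6/31.11 ≈ 0.1929.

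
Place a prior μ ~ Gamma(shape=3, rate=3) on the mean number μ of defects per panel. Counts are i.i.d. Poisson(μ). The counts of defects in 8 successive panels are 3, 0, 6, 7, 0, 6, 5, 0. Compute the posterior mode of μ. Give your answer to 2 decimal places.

μ̂_MAP = 2.64

Σxᵢ = 3+0+6+7+0+6+5+0 = 27, with n = 8.
Posterior ∝ μ^2e^(−3μ) · μ^27e^(−8μ) = μ^29e^(−11μ), i.e. Gamma(shape=30, rate=11).
The mode of a Gamma(a, b) with a ≥ 1 (shape–rate) is (a−1)/b = 29/11 ≈ 2.64.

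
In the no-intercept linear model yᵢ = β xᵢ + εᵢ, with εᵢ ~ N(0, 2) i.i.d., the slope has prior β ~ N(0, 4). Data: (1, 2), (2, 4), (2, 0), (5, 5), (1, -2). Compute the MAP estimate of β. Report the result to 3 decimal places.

β̂_MAP = 0.930

log p(β | y) = −Σ(yᵢ − βxᵢ)²/(2·2) − β²/(2·4) + const.
Setting the derivative to zero: Σxᵢ(yᵢ − βxᵢ)/2 − β/4 = 0, so β = Σxᵢyᵢ / (Σxᵢ² + σ²/τ²).
Σxᵢyᵢ = 1·2 + 2·4 + 2·0 + 5·5 + 1·(-2) = 33; Σxᵢ² = 35; σ²/τ² = 0.5.
β̂_MAP = 33 / (35 + 0.5) = 33/35.5 ≈ 0.930.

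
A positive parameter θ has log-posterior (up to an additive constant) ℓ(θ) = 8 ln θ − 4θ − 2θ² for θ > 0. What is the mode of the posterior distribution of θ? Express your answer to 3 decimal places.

ℓ'(θ) = 8/θ − 4 − 4θ. Setting this to zero and multiplying by θ: 4θ² + 4θ − 8 = 0.
θ = (−4 + √(4² + 4·4·8)) / (2·4) = (−4 + √144) / 8 = (−4 + 12)/8 = 1.
ℓ''(θ) = −8/θ² − 4 < 0, confirming a maximum.

θ̂_MAP = 1.000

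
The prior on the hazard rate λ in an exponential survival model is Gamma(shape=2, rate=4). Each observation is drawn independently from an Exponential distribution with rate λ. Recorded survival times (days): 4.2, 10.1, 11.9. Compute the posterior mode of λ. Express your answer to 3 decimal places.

The Exponential(rate=λ) likelihood is ∝ λ^n e^(−λΣtᵢ). Here n = 3 and Σtᵢ = 4.2 + 10.1 + 11.9 = 26.2.
Posterior ∝ λe^(−4λ) · λ^3e^(−26.2λ) = λ^4e^(−30.2λ), i.e. Gamma(5, 30.2).
Mode = (a−1)/b = 4/30.2 ≈ 0.132.

λ̂_MAP = 0.132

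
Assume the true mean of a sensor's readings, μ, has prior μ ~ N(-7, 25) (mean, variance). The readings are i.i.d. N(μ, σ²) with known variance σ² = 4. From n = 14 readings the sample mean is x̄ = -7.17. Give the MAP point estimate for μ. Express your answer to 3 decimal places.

n = 14, x̄ = -7.17.
For a Normal prior and Normal likelihood with known variance, the posterior is Normal; its mode equals its mean, the precision-weighted average.
Prior precision 1/σ₀² = 1/25 = 0.04; data precision n/σ² = 14/4 = 3.5.
μ̂ = (0.04·(-7) + 3.5·(-7.17)) / (0.04 + 3.5) = (-25.375)/3.54 = -5075/708 ≈ -7.168.

μ̂_MAP = -7.168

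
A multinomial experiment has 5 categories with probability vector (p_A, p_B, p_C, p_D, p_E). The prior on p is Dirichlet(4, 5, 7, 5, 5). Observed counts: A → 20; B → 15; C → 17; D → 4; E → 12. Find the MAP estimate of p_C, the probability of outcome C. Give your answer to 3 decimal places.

MAP estimate of p_C = 0.258

The posterior is Dirichlet(αᵢ + nᵢ) = Dirichlet(24, 20, 24, 9, 17).
For a Dirichlet(a₁,…,a_K) with all aᵢ > 1, the mode has j-th component (aⱼ − 1)/(Σaᵢ − K).
Here Σaᵢ = 94 and K = 5, so p_C = (24 − 1)/(94 − 5) = 23/89 ≈ 0.258.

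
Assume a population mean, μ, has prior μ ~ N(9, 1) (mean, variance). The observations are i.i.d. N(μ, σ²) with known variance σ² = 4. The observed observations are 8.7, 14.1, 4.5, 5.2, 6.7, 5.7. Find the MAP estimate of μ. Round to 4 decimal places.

μ̂_MAP = 8.0900

n = 6; x̄ = (8.7 + 14.1 + 4.5 + 5.2 + 6.7 + 5.7)/6 = 44.9/6 = 449/60 ≈ 7.4833.
For a Normal prior and Normal likelihood with known variance, the posterior is Normal; its mode equals its mean, the precision-weighted average.
Prior precision 1/σ₀² = 1/1 = 1; data precision n/σ² = 6/4 = 1.5.
μ̂ = (1·9 + 1.5·(449/60)) / (1 + 1.5) = 20.225/2.5 = 8.0900.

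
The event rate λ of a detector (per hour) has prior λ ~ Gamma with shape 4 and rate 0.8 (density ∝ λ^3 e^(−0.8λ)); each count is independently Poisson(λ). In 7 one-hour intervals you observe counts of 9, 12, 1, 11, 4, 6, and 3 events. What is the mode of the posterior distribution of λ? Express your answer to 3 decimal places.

Σxᵢ = 9+12+1+11+4+6+3 = 46, with n = 7.
Posterior ∝ λ^3e^(−0.8λ) · λ^46e^(−7λ) = λ^49e^(−7.8λ), i.e. Gamma(shape=50, rate=7.8).
The mode of a Gamma(a, b) with a ≥ 1 (shape–rate) is (a−1)/b = 49/7.8 ≈ 6.282.

λ̂_MAP = 6.282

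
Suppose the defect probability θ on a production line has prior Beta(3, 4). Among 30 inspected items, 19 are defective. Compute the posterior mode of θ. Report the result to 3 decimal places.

θ̂_MAP = 0.600

Prior: Beta(3, 4).
Data: 19 successes in 30 trials. The binomial likelihood contributes θ^19(1−θ)^11, so the posterior is Beta(3+19, 4+11) = Beta(22, 15).
For Beta(a, b) with a, b > 1 the mode is (a−1)/(a+b−2) = 21/35 ≈ 0.600.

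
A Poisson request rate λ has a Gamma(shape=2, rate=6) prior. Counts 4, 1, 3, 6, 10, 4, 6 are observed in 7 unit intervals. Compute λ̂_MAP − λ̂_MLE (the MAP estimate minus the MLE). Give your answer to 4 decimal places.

Σxᵢ = 34. Posterior is Gamma(36, 13); MAP = (36−1)/13 = 35/13 ≈ 2.69231.
MLE = x̄ = 34/7 ≈ 4.85714.
Difference = 35/13 − 34/7 = -197/91 ≈ -2.1648.

MAP − MLE = -2.1648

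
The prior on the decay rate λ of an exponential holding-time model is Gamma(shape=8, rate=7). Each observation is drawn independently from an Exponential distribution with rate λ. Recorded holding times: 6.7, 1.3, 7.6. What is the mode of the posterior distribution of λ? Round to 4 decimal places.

λ̂_MAP = 0.4425

The Exponential(rate=λ) likelihood is ∝ λ^n e^(−λΣtᵢ). Here n = 3 and Σtᵢ = 6.7 + 1.3 + 7.6 = 15.6.
Posterior ∝ λ^7e^(−7λ) · λ^3e^(−15.6λ) = λ^10e^(−22.6λ), i.e. Gamma(11, 22.6).
Mode = (a−1)/b = 10/22.6 ≈ 0.4425.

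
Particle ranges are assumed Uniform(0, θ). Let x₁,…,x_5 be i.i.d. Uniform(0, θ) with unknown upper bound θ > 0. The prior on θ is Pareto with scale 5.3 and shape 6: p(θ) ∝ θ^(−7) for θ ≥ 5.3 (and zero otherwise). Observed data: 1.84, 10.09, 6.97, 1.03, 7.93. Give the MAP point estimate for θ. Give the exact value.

The Uniform(0, θ) likelihood is θ^(−n) for θ ≥ max(xᵢ), zero otherwise. Here max(xᵢ) = 10.09.
Posterior ∝ θ^(−7) · θ^(−5) = θ^(−12) on θ ≥ max(5.3, 10.09) = 10.09.
This density is strictly decreasing in θ, so the posterior mode lies at the lower boundary of the support.

θ̂_MAP = 10.09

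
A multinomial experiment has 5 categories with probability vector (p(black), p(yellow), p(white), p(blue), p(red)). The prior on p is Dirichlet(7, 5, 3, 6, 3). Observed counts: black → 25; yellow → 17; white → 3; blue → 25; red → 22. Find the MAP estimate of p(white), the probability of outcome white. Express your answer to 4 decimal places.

MAP estimate of p(white) = 0.0450

The posterior is Dirichlet(αᵢ + nᵢ) = Dirichlet(32, 22, 6, 31, 25).
For a Dirichlet(a₁,…,a_K) with all aᵢ > 1, the mode has j-th component (aⱼ − 1)/(Σaᵢ − K).
Here Σaᵢ = 116 and K = 5, so p(white) = (6 − 1)/(116 − 5) = 5/111 ≈ 0.0450.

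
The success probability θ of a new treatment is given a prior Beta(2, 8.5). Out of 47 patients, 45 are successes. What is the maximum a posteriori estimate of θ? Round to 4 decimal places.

θ̂_MAP = 0.8288

Prior: Beta(2, 8.5).
Data: 45 successes in 47 trials. The binomial likelihood contributes θ^45(1−θ)^2, so the posterior is Beta(2+45, 8.5+2) = Beta(47, 10.5).
For Beta(a, b) with a, b > 1 the mode is (a−1)/(a+b−2) = 46/55.5 ≈ 0.8288.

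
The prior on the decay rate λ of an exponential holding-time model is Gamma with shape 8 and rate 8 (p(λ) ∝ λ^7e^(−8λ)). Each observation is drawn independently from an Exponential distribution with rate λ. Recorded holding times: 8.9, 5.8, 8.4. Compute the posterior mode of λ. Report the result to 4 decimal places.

The Exponential(rate=λ) likelihood is ∝ λ^n e^(−λΣtᵢ). Here n = 3 and Σtᵢ = 8.9 + 5.8 + 8.4 = 23.1.
Posterior ∝ λ^7e^(−8λ) · λ^3e^(−23.1λ) = λ^10e^(−31.1λ), i.e. Gamma(11, 31.1).
Mode = (a−1)/b = 10/31.1 ≈ 0.3215.

λ̂_MAP = 0.3215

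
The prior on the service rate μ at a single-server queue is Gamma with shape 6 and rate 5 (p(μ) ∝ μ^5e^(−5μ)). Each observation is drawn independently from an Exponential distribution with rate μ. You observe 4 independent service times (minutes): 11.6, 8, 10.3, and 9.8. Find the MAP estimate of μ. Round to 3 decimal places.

μ̂_MAP = 0.201

The Exponential(rate=μ) likelihood is ∝ μ^n e^(−μΣtᵢ). Here n = 4 and Σtᵢ = 11.6 + 8 + 10.3 + 9.8 = 39.7.
Posterior ∝ μ^5e^(−5μ) · μ^4e^(−39.7μ) = μ^9e^(−44.7μ), i.e. Gamma(10, 44.7).
Mode = (a−1)/b = 9/44.7 ≈ 0.201.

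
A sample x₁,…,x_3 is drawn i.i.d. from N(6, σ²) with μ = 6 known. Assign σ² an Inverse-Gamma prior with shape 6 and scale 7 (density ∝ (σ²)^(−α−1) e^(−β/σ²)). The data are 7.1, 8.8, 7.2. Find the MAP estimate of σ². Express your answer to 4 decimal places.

σ̂²_MAP = 1.4406

Sum of squared deviations about the known mean: SS = (7.1−6)² + (8.8−6)² + (7.2−6)² = 10.49.
The Normal likelihood contributes (σ²)^(−n/2) exp(−SS/(2σ²)), so the posterior is Inverse-Gamma(α + n/2, β + SS/2) = Inverse-Gamma(7.5, 12.245).
The mode of Inverse-Gamma(a, b) is b/(a+1) = 12.245/8.5 ≈ 1.4406.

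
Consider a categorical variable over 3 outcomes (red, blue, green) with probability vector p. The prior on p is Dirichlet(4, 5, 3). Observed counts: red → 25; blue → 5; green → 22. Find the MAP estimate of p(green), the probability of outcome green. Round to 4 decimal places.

The posterior is Dirichlet(αᵢ + nᵢ) = Dirichlet(29, 10, 25).
For a Dirichlet(a₁,…,a_K) with all aᵢ > 1, the mode has j-th component (aⱼ − 1)/(Σaᵢ − K).
Here Σaᵢ = 64 and K = 3, so p(green) = (25 − 1)/(64 − 3) = 24/61 ≈ 0.3934.

MAP estimate of p(green) = 0.3934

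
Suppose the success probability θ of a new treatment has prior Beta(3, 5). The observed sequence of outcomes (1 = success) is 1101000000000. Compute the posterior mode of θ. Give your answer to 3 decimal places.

Prior: Beta(3, 5).
Data: 3 successes in 13 trials (from the sequence). The binomial likelihood contributes θ^3(1−θ)^10, so the posterior is Beta(3+3, 5+10) = Beta(6, 15).
For Beta(a, b) with a, b > 1 the mode is (a−1)/(a+b−2) = 5/19 ≈ 0.263.

θ̂_MAP = 0.263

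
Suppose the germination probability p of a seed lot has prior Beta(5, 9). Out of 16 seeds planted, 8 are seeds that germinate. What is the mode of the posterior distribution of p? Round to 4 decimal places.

Prior: Beta(5, 9).
Data: 8 successes in 16 trials. The binomial likelihood contributes p^8(1−p)^8, so the posterior is Beta(5+8, 9+8) = Beta(13, 17).
For Beta(a, b) with a, b > 1 the mode is (a−1)/(a+b−2) = 12/28 ≈ 0.4286.

p̂_MAP = 0.4286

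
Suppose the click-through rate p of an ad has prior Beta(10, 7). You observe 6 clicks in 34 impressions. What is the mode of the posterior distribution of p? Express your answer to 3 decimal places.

p̂_MAP = 0.306

Prior: Beta(10, 7).
Data: 6 successes in 34 trials. The binomial likelihood contributes p^6(1−p)^28, so the posterior is Beta(10+6, 7+28) = Beta(16, 35).
For Beta(a, b) with a, b > 1 the mode is (a−1)/(a+b−2) = 15/49 ≈ 0.306.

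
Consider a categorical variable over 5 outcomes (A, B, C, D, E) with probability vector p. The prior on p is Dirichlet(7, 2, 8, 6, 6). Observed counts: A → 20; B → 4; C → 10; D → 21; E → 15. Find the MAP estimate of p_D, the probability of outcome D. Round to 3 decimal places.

MAP estimate of p_D = 0.277

The posterior is Dirichlet(αᵢ + nᵢ) = Dirichlet(27, 6, 18, 27, 21).
For a Dirichlet(a₁,…,a_K) with all aᵢ > 1, the mode has j-th component (aⱼ − 1)/(Σaᵢ − K).
Here Σaᵢ = 99 and K = 5, so p_D = (27 − 1)/(99 − 5) = 26/94 ≈ 0.277.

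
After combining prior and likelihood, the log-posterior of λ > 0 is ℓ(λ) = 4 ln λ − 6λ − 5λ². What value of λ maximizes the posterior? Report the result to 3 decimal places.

λ̂_MAP = 0.400

ℓ'(λ) = 4/λ − 6 − 10λ. Setting this to zero and multiplying by λ: 10λ² + 6λ − 4 = 0.
λ = (−6 + √(6² + 4·10·4)) / (2·10) = (−6 + √196) / 20 = (−6 + 14)/20 = 2/5.
ℓ''(λ) = −4/λ² − 10 < 0, confirming a maximum.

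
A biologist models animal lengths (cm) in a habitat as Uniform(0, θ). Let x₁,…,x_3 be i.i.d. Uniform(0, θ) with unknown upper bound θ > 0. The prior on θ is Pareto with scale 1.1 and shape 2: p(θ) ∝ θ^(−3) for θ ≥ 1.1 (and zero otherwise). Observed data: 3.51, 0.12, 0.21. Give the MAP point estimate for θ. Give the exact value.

θ̂_MAP = 3.51

The Uniform(0, θ) likelihood is θ^(−n) for θ ≥ max(xᵢ), zero otherwise. Here max(xᵢ) = 3.51.
Posterior ∝ θ^(−3) · θ^(−3) = θ^(−6) on θ ≥ max(1.1, 3.51) = 3.51.
This density is strictly decreasing in θ, so the posterior mode lies at the lower boundary of the support.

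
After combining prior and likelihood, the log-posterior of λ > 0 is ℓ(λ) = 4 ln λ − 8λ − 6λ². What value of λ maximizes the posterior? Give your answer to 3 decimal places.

λ̂_MAP = 0.333

ℓ'(λ) = 4/λ − 8 − 12λ. Setting this to zero and multiplying by λ: 12λ² + 8λ − 4 = 0.
λ = (−8 + √(8² + 4·12·4)) / (2·12) = (−8 + √256) / 24 = (−8 + 16)/24 = 1/3.
ℓ''(λ) = −4/λ² − 12 < 0, confirming a maximum.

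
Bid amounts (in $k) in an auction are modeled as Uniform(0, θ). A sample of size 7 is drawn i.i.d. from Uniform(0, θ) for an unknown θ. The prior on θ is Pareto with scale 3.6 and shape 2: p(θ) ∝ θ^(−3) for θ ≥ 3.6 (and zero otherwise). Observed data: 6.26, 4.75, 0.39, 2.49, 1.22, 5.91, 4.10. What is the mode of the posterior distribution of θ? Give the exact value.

θ̂_MAP = 6.26

The Uniform(0, θ) likelihood is θ^(−n) for θ ≥ max(xᵢ), zero otherwise. Here max(xᵢ) = 6.26.
Posterior ∝ θ^(−3) · θ^(−7) = θ^(−10) on θ ≥ max(3.6, 6.26) = 6.26.
This density is strictly decreasing in θ, so the posterior mode lies at the lower boundary of the support.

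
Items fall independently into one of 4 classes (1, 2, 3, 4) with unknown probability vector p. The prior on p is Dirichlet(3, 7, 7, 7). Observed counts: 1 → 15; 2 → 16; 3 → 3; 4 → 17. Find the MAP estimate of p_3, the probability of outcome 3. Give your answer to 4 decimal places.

The posterior is Dirichlet(αᵢ + nᵢ) = Dirichlet(18, 23, 10, 24).
For a Dirichlet(a₁,…,a_K) with all aᵢ > 1, the mode has j-th component (aⱼ − 1)/(Σaᵢ − K).
Here Σaᵢ = 75 and K = 4, so p_3 = (10 − 1)/(75 − 4) = 9/71 ≈ 0.1268.

MAP estimate: 0.1268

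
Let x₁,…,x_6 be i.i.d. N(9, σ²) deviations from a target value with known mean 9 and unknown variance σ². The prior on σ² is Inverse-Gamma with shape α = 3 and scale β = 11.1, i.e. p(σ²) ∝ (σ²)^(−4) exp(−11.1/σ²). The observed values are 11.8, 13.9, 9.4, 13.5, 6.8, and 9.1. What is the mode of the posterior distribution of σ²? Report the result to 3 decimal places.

Sum of squared deviations about the known mean: SS = (11.8−9)² + (13.9−9)² + (9.4−9)² + (13.5−9)² + (6.8−9)² + (9.1−9)² = 57.11.
The Normal likelihood contributes (σ²)^(−n/2) exp(−SS/(2σ²)), so the posterior is Inverse-Gamma(α + n/2, β + SS/2) = Inverse-Gamma(6, 39.655).
The mode of Inverse-Gamma(a, b) is b/(a+1) = 39.655/7 ≈ 5.665.

σ̂²_MAP = 5.665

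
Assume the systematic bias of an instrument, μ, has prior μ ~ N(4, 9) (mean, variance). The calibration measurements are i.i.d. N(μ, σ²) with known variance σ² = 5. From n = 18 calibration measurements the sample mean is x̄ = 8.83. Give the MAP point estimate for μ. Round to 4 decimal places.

μ̂_MAP = 8.6854

n = 18, x̄ = 8.83.
For a Normal prior and Normal likelihood with known variance, the posterior is Normal; its mode equals its mean, the precision-weighted average.
Prior precision 1/σ₀² = 1/9; data precision n/σ² = 18/5 = 3.6.
μ̂ = ((1/9)·4 + 3.6·8.83) / (1/9 + 3.6) = (72523/2250)/(167/45) = 72523/8350 ≈ 8.6854.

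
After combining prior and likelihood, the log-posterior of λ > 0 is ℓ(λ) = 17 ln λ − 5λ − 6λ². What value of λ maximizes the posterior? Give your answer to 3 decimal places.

λ̂_MAP = 1.000

ℓ'(λ) = 17/λ − 5 − 12λ. Setting this to zero and multiplying by λ: 12λ² + 5λ − 17 = 0.
λ = (−5 + √(5² + 4·12·17)) / (2·12) = (−5 + √841) / 24 = (−5 + 29)/24 = 1.
ℓ''(λ) = −17/λ² − 12 < 0, confirming a maximum.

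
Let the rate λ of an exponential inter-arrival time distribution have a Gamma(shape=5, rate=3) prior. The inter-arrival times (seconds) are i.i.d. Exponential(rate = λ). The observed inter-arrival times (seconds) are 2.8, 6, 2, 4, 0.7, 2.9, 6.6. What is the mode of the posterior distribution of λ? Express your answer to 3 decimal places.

The Exponential(rate=λ) likelihood is ∝ λ^n e^(−λΣtᵢ). Here n = 7 and Σtᵢ = 2.8 + 6 + 2 + 4 + 0.7 + 2.9 + 6.6 = 25.
Posterior ∝ λ^4e^(−3λ) · λ^7e^(−25λ) = λ^11e^(−28λ), i.e. Gamma(12, 28).
Mode = (a−1)/b = 11/28 ≈ 0.393.

λ̂_MAP = 0.393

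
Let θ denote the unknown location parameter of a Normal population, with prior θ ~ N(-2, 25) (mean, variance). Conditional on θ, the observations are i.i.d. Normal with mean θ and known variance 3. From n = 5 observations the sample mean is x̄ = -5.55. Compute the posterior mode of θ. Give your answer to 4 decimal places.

θ̂_MAP = -5.4668

n = 5, x̄ = -5.55.
For a Normal prior and Normal likelihood with known variance, the posterior is Normal; its mode equals its mean, the precision-weighted average.
Prior precision 1/σ₀² = 1/25 = 0.04; data precision n/σ² = 5/3.
θ̂ = (0.04·(-2) + (5/3)·(-5.55)) / (0.04 + 5/3) = (-9.33)/(128/75) = -5.466796875 ≈ -5.4668.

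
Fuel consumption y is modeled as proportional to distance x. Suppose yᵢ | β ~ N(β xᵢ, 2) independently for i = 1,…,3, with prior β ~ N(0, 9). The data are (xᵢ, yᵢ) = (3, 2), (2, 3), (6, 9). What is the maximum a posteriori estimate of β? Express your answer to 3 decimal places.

β̂_MAP = 1.341

log p(β | y) = −Σ(yᵢ − βxᵢ)²/(2·2) − β²/(2·9) + const.
Setting the derivative to zero: Σxᵢ(yᵢ − βxᵢ)/2 − β/9 = 0, so β = Σxᵢyᵢ / (Σxᵢ² + σ²/τ²).
Σxᵢyᵢ = 3·2 + 2·3 + 6·9 = 66; Σxᵢ² = 49; σ²/τ² = 2/9.
β̂_MAP = 66 / (49 + 2/9) = 66/(443/9) = 594/443 ≈ 1.341.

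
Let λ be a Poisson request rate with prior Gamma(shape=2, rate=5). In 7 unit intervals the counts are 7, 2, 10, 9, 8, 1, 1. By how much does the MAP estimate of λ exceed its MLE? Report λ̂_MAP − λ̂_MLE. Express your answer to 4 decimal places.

MAP − MLE = -2.1786

Σxᵢ = 38. Posterior is Gamma(40, 12); MAP = (40−1)/12 = 39/12 ≈ 3.25000.
MLE = x̄ = 38/7 ≈ 5.42857.
Difference = 39/12 − 38/7 = -61/28 ≈ -2.1786.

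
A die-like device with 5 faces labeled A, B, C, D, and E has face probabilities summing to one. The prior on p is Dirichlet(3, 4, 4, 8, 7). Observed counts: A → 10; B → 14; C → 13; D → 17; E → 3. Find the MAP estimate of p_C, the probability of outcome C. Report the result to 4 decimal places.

MAP estimate of p_C = 0.2051

The posterior is Dirichlet(αᵢ + nᵢ) = Dirichlet(13, 18, 17, 25, 10).
For a Dirichlet(a₁,…,a_K) with all aᵢ > 1, the mode has j-th component (aⱼ − 1)/(Σaᵢ − K).
Here Σaᵢ = 83 and K = 5, so p_C = (17 − 1)/(83 − 5) = 16/78 ≈ 0.2051.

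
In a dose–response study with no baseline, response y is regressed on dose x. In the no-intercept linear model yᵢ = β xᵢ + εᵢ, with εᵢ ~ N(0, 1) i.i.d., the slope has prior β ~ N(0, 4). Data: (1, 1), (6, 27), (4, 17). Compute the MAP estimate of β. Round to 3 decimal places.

β̂_MAP = 4.338

log p(β | y) = −Σ(yᵢ − βxᵢ)²/(2·1) − β²/(2·4) + const.
Setting the derivative to zero: Σxᵢ(yᵢ − βxᵢ)/1 − β/4 = 0, so β = Σxᵢyᵢ / (Σxᵢ² + σ²/τ²).
Σxᵢyᵢ = 1·1 + 6·27 + 4·17 = 231; Σxᵢ² = 53; σ²/τ² = 0.25.
β̂_MAP = 231 / (53 + 0.25) = 231/53.25 ≈ 4.338.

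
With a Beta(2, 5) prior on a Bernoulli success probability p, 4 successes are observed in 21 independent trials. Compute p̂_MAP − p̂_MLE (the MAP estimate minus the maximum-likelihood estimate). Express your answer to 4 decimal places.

Posterior is Beta(6, 22); MAP = (6−1)/(28−2) = 5/26 ≈ 0.19231.
MLE ignores the prior: p̂_MLE = k/n = 4/21 ≈ 0.19048.
Difference = 5/26 − 4/21 = 1/546 ≈ 0.0018.

MAP − MLE = 0.0018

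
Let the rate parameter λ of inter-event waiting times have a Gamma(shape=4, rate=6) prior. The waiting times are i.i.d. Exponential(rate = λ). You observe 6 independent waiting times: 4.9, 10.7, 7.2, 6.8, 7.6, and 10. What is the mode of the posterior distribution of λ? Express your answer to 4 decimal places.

λ̂_MAP = 0.1692

The Exponential(rate=λ) likelihood is ∝ λ^n e^(−λΣtᵢ). Here n = 6 and Σtᵢ = 4.9 + 10.7 + 7.2 + 6.8 + 7.6 + 10 = 47.2.
Posterior ∝ λ^3e^(−6λ) · λ^6e^(−47.2λ) = λ^9e^(−53.2λ), i.e. Gamma(10, 53.2).
Mode = (a−1)/b = 9/53.2 ≈ 0.1692.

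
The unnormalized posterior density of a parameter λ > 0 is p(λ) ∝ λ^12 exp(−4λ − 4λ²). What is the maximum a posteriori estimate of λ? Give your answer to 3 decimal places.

ℓ'(λ) = 12/λ − 4 − 8λ. Setting this to zero and multiplying by λ: 8λ² + 4λ − 12 = 0.
λ = (−4 + √(4² + 4·8·12)) / (2·8) = (−4 + √400) / 16 = (−4 + 20)/16 = 1.
ℓ''(λ) = −12/λ² − 8 < 0, confirming a maximum.

λ̂_MAP = 1.000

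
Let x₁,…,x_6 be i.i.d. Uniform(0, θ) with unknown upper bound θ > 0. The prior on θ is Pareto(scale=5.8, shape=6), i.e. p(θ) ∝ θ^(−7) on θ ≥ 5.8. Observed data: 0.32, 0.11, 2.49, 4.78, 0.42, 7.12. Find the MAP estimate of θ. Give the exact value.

θ̂_MAP = 7.12

The Uniform(0, θ) likelihood is θ^(−n) for θ ≥ max(xᵢ), zero otherwise. Here max(xᵢ) = 7.12.
Posterior ∝ θ^(−7) · θ^(−6) = θ^(−13) on θ ≥ max(5.8, 7.12) = 7.12.
This density is strictly decreasing in θ, so the posterior mode lies at the lower boundary of the support.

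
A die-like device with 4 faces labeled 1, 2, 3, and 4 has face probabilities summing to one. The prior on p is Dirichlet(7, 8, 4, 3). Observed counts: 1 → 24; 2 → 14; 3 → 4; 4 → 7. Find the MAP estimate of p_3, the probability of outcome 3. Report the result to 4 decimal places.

MAP estimate: 0.1045

The posterior is Dirichlet(αᵢ + nᵢ) = Dirichlet(31, 22, 8, 10).
For a Dirichlet(a₁,…,a_K) with all aᵢ > 1, the mode has j-th component (aⱼ − 1)/(Σaᵢ − K).
Here Σaᵢ = 71 and K = 4, so p_3 = (8 − 1)/(71 − 4) = 7/67 ≈ 0.1045.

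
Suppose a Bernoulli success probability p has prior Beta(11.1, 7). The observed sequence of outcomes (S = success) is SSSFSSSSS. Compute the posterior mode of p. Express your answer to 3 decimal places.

Prior: Beta(11.1, 7).
Data: 8 successes in 9 trials (from the sequence). The binomial likelihood contributes p^8(1−p)^1, so the posterior is Beta(11.1+8, 7+1) = Beta(19.1, 8).
For Beta(a, b) with a, b > 1 the mode is (a−1)/(a+b−2) = 18.1/25.1 ≈ 0.721.

p̂_MAP = 0.721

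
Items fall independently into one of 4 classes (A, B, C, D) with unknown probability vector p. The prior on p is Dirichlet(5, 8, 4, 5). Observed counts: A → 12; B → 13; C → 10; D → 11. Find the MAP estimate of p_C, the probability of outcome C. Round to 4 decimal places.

The posterior is Dirichlet(αᵢ + nᵢ) = Dirichlet(17, 21, 14, 16).
For a Dirichlet(a₁,…,a_K) with all aᵢ > 1, the mode has j-th component (aⱼ − 1)/(Σaᵢ − K).
Here Σaᵢ = 68 and K = 4, so p_C = (14 − 1)/(68 − 4) = 13/64 ≈ 0.2031.

MAP estimate of p_C = 0.2031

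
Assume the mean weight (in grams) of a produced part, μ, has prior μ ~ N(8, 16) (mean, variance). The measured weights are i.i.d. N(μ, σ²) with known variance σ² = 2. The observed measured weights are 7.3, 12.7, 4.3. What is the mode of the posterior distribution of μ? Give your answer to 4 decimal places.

n = 3; x̄ = (7.3 + 12.7 + 4.3)/3 = 24.3/3 = 8.1.
For a Normal prior and Normal likelihood with known variance, the posterior is Normal; its mode equals its mean, the precision-weighted average.
Prior precision 1/σ₀² = 1/16 = 0.0625; data precision n/σ² = 3/2 = 1.5.
μ̂ = (0.0625·8 + 1.5·8.1) / (0.0625 + 1.5) = 12.65/1.5625 = 8.0960.

μ̂_MAP = 8.0960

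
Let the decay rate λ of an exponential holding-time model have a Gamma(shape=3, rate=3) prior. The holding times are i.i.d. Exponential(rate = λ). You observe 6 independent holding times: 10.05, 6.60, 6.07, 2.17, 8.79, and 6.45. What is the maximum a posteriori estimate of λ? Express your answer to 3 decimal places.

λ̂_MAP = 0.185

The Exponential(rate=λ) likelihood is ∝ λ^n e^(−λΣtᵢ). Here n = 6 and Σtᵢ = 10.05 + 6.60 + 6.07 + 2.17 + 8.79 + 6.45 = 40.13.
Posterior ∝ λ^2e^(−3λ) · λ^6e^(−40.13λ) = λ^8e^(−43.13λ), i.e. Gamma(9, 43.13).
Mode = (a−1)/b = 8/43.13 ≈ 0.185.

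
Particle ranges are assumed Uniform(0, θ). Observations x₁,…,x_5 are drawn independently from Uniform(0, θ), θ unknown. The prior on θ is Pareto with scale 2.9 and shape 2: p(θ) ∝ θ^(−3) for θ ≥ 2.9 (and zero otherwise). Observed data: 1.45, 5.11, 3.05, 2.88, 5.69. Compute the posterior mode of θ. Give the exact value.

The Uniform(0, θ) likelihood is θ^(−n) for θ ≥ max(xᵢ), zero otherwise. Here max(xᵢ) = 5.69.
Posterior ∝ θ^(−3) · θ^(−5) = θ^(−8) on θ ≥ max(2.9, 5.69) = 5.69.
This density is strictly decreasing in θ, so the posterior mode lies at the lower boundary of the support.

θ̂_MAP = 5.69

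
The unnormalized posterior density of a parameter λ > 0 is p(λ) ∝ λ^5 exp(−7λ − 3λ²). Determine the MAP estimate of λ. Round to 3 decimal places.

ℓ'(λ) = 5/λ − 7 − 6λ. Setting this to zero and multiplying by λ: 6λ² + 7λ − 5 = 0.
λ = (−7 + √(7² + 4·6·5)) / (2·6) = (−7 + √169) / 12 = (−7 + 13)/12 = 1/2.
ℓ''(λ) = −5/λ² − 6 < 0, confirming a maximum.

λ̂_MAP = 0.500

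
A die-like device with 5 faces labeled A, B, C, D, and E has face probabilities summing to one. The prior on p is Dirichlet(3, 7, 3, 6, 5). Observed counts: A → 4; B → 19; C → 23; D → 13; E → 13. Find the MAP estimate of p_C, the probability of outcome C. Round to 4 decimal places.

MAP estimate of p_C = 0.2747

The posterior is Dirichlet(αᵢ + nᵢ) = Dirichlet(7, 26, 26, 19, 18).
For a Dirichlet(a₁,…,a_K) with all aᵢ > 1, the mode has j-th component (aⱼ − 1)/(Σaᵢ − K).
Here Σaᵢ = 96 and K = 5, so p_C = (26 − 1)/(96 − 5) = 25/91 ≈ 0.2747.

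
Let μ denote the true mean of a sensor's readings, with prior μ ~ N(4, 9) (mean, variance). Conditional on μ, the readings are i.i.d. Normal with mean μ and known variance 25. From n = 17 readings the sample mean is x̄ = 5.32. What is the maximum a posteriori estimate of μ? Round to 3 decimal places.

μ̂_MAP = 5.135

n = 17, x̄ = 5.32.
For a Normal prior and Normal likelihood with known variance, the posterior is Normal; its mode equals its mean, the precision-weighted average.
Prior precision 1/σ₀² = 1/9; data precision n/σ² = 17/25 = 0.68.
μ̂ = ((1/9)·4 + 0.68·5.32) / (1/9 + 0.68) = (22849/5625)/(178/225) = 22849/4450 ≈ 5.135.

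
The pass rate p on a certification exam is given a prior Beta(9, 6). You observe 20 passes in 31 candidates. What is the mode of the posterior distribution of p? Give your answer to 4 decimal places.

p̂_MAP = 0.6364

Prior: Beta(9, 6).
Data: 20 successes in 31 trials. The binomial likelihood contributes p^20(1−p)^11, so the posterior is Beta(9+20, 6+11) = Beta(29, 17).
For Beta(a, b) with a, b > 1 the mode is (a−1)/(a+b−2) = 28/44 ≈ 0.6364.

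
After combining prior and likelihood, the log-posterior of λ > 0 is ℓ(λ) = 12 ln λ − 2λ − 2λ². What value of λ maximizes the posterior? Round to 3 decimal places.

λ̂_MAP = 1.500

ℓ'(λ) = 12/λ − 2 − 4λ. Setting this to zero and multiplying by λ: 4λ² + 2λ − 12 = 0.
λ = (−2 + √(2² + 4·4·12)) / (2·4) = (−2 + √196) / 8 = (−2 + 14)/8 = 3/2.
ℓ''(λ) = −12/λ² − 4 < 0, confirming a maximum.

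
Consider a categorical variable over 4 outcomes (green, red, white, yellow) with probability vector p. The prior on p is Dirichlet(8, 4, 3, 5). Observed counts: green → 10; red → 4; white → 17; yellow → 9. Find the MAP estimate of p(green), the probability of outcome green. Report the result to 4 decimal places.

The posterior is Dirichlet(αᵢ + nᵢ) = Dirichlet(18, 8, 20, 14).
For a Dirichlet(a₁,…,a_K) with all aᵢ > 1, the mode has j-th component (aⱼ − 1)/(Σaᵢ − K).
Here Σaᵢ = 60 and K = 4, so p(green) = (18 − 1)/(60 − 4) = 17/56 ≈ 0.3036.

MAP estimate of p(green) = 0.3036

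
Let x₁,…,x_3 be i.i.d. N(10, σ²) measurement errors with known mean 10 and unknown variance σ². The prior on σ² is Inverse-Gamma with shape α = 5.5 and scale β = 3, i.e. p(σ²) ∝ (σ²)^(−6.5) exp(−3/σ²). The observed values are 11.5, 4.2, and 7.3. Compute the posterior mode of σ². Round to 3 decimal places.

Sum of squared deviations about the known mean: SS = (11.5−10)² + (4.2−10)² + (7.3−10)² = 43.18.
The Normal likelihood contributes (σ²)^(−n/2) exp(−SS/(2σ²)), so the posterior is Inverse-Gamma(α + n/2, β + SS/2) = Inverse-Gamma(7, 24.59).
The mode of Inverse-Gamma(a, b) is b/(a+1) = 24.59/8 ≈ 3.074.

σ̂²_MAP = 3.074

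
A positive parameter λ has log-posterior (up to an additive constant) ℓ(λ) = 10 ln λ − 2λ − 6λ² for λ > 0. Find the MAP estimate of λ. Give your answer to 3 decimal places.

ℓ'(λ) = 10/λ − 2 − 12λ. Setting this to zero and multiplying by λ: 12λ² + 2λ − 10 = 0.
λ = (−2 + √(2² + 4·12·10)) / (2·12) = (−2 + √484) / 24 = (−2 + 22)/24 = 5/6.
ℓ''(λ) = −10/λ² − 12 < 0, confirming a maximum.

λ̂_MAP = 0.833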